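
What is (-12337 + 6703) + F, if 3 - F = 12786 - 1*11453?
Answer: -6964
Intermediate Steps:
F = -1330 (F = 3 - (12786 - 1*11453) = 3 - (12786 - 11453) = 3 - 1*1333 = 3 - 1333 = -1330)
(-12337 + 6703) + F = (-12337 + 6703) - 1330 = -5634 - 1330 = -6964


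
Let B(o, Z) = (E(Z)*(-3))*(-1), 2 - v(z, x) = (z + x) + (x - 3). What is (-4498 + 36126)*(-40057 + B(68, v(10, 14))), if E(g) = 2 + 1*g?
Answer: -1269864200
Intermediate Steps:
v(z, x) = 5 - z - 2*x (v(z, x) = 2 - ((z + x) + (x - 3)) = 2 - ((x + z) + (-3 + x)) = 2 - (-3 + z + 2*x) = 2 + (3 - z - 2*x) = 5 - z - 2*x)
E(g) = 2 + g
B(o, Z) = 6 + 3*Z (B(o, Z) = ((2 + Z)*(-3))*(-1) = (-6 - 3*Z)*(-1) = 6 + 3*Z)
(-4498 + 36126)*(-40057 + B(68, v(10, 14))) = (-4498 + 36126)*(-40057 + (6 + 3*(5 - 1*10 - 2*14))) = 31628*(-40057 + (6 + 3*(5 - 10 - 28))) = 31628*(-40057 + (6 + 3*(-33))) = 31628*(-40057 + (6 - 99)) = 31628*(-40057 - 93) = 31628*(-40150) = -1269864200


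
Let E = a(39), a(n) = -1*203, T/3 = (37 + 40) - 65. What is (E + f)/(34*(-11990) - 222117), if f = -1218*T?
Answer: 44051/629777 ≈ 0.069947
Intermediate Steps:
T = 36 (T = 3*((37 + 40) - 65) = 3*(77 - 65) = 3*12 = 36)
a(n) = -203
E = -203
f = -43848 (f = -1218*36 = -43848)
(E + f)/(34*(-11990) - 222117) = (-203 - 43848)/(34*(-11990) - 222117) = -44051/(-407660 - 222117) = -44051/(-629777) = -44051*(-1/629777) = 44051/629777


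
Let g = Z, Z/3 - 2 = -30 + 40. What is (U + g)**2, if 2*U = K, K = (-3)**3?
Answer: 2025/4 ≈ 506.25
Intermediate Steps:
K = -27
Z = 36 (Z = 6 + 3*(-30 + 40) = 6 + 3*10 = 6 + 30 = 36)
g = 36
U = -27/2 (U = (1/2)*(-27) = -27/2 ≈ -13.500)
(U + g)**2 = (-27/2 + 36)**2 = (45/2)**2 = 2025/4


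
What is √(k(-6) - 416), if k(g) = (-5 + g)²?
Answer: I*√295 ≈ 17.176*I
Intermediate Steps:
√(k(-6) - 416) = √((-5 - 6)² - 416) = √((-11)² - 416) = √(121 - 416) = √(-295) = I*√295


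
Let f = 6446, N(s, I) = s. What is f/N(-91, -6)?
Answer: -6446/91 ≈ -70.835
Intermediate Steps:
f/N(-91, -6) = 6446/(-91) = 6446*(-1/91) = -6446/91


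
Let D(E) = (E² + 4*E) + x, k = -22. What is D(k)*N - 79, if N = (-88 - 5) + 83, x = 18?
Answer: -4219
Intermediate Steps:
D(E) = 18 + E² + 4*E (D(E) = (E² + 4*E) + 18 = 18 + E² + 4*E)
N = -10 (N = -93 + 83 = -10)
D(k)*N - 79 = (18 + (-22)² + 4*(-22))*(-10) - 79 = (18 + 484 - 88)*(-10) - 79 = 414*(-10) - 79 = -4140 - 79 = -4219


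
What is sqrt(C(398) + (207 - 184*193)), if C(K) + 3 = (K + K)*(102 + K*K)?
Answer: 18*sqrt(389307) ≈ 11231.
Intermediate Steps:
C(K) = -3 + 2*K*(102 + K**2) (C(K) = -3 + (K + K)*(102 + K*K) = -3 + (2*K)*(102 + K**2) = -3 + 2*K*(102 + K**2))
sqrt(C(398) + (207 - 184*193)) = sqrt((-3 + 2*398**3 + 204*398) + (207 - 184*193)) = sqrt((-3 + 2*63044792 + 81192) + (207 - 35512)) = sqrt((-3 + 126089584 + 81192) - 35305) = sqrt(126170773 - 35305) = sqrt(126135468) = 18*sqrt(389307)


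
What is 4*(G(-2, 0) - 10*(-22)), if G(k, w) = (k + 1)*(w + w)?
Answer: 880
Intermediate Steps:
G(k, w) = 2*w*(1 + k) (G(k, w) = (1 + k)*(2*w) = 2*w*(1 + k))
4*(G(-2, 0) - 10*(-22)) = 4*(2*0*(1 - 2) - 10*(-22)) = 4*(2*0*(-1) + 220) = 4*(0 + 220) = 4*220 = 880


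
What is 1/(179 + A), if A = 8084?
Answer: 1/8263 ≈ 0.00012102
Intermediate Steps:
1/(179 + A) = 1/(179 + 8084) = 1/8263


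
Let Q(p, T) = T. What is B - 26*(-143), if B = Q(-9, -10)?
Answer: 3708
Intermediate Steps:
B = -10
B - 26*(-143) = -10 - 26*(-143) = -10 + 3718 = 3708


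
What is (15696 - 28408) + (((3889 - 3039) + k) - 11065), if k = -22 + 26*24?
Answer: -22325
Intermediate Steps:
k = 602 (k = -22 + 624 = 602)
(15696 - 28408) + (((3889 - 3039) + k) - 11065) = (15696 - 28408) + (((3889 - 3039) + 602) - 11065) = -12712 + ((850 + 602) - 11065) = -12712 + (1452 - 11065) = -12712 - 9613 = -22325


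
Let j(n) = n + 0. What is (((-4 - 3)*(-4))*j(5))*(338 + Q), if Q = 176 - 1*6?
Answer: 71120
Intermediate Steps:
Q = 170 (Q = 176 - 6 = 170)
j(n) = n
(((-4 - 3)*(-4))*j(5))*(338 + Q) = (((-4 - 3)*(-4))*5)*(338 + 170) = (-7*(-4)*5)*508 = (28*5)*508 = 140*508 = 71120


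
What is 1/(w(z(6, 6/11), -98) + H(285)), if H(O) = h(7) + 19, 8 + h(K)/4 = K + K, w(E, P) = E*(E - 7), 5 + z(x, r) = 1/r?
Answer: 36/2707 ≈ 0.013299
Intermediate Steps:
z(x, r) = -5 + 1/r
w(E, P) = E*(-7 + E)
h(K) = -32 + 8*K (h(K) = -32 + 4*(K + K) = -32 + 4*(2*K) = -32 + 8*K)
H(O) = 43 (H(O) = (-32 + 8*7) + 19 = (-32 + 56) + 19 = 24 + 19 = 43)
1/(w(z(6, 6/11), -98) + H(285)) = 1/((-5 + 1/(6/11))*(-7 + (-5 + 1/(6/11))) + 43) = 1/((-5 + 11/6)*(-7 + (-5 + 11/6)) + 43) = 1/(-19*(-7 - 19/6)/6 + 43) = 1/(-19/6*(-61/6) + 43) = 1/(1159/36 + 43) = 1/(2707/36) = 36/2707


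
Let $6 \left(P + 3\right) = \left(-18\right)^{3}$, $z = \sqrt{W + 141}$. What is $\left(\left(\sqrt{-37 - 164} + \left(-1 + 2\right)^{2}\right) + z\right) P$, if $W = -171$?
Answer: $-975 - 975 i \sqrt{30} - 975 i \sqrt{201} \approx -975.0 - 19163.0 i$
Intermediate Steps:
$z = i \sqrt{30}$ ($z = \sqrt{-171 + 141} = \sqrt{-30} = i \sqrt{30} \approx 5.4772 i$)
$P = -975$ ($P = -3 + \frac{\left(-18\right)^{3}}{6} = -3 + \frac{1}{6} \left(-5832\right) = -3 - 972 = -975$)
$\left(\left(\sqrt{-37 - 164} + \left(-1 + 2\right)^{2}\right) + z\right) P = \left(\left(\sqrt{-37 - 164} + \left(-1 + 2\right)^{2}\right) + i \sqrt{30}\right) \left(-975\right) = \left(\left(\sqrt{-201} + 1^{2}\right) + i \sqrt{30}\right) \left(-975\right) = \left(\left(i \sqrt{201} + 1\right) + i \sqrt{30}\right) \left(-975\right) = \left(\left(1 + i \sqrt{201}\right) + i \sqrt{30}\right) \left(-975\right) = \left(1 + i \sqrt{30} + i \sqrt{201}\right) \left(-975\right) = -975 - 975 i \sqrt{30} - 975 i \sqrt{201}$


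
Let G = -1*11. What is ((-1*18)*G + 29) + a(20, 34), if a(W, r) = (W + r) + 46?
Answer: 327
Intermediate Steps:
a(W, r) = 46 + W + r
G = -11
((-1*18)*G + 29) + a(20, 34) = (-1*18*(-11) + 29) + (46 + 20 + 34) = (-18*(-11) + 29) + 100 = (198 + 29) + 100 = 227 + 100 = 327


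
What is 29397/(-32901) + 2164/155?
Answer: 22213743/1699885 ≈ 13.068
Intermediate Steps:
29397/(-32901) + 2164/155 = 29397*(-1/32901) + 2164*(1/155) = -9799/10967 + 2164/155 = 22213743/1699885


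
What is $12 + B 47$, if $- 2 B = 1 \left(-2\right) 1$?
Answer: $59$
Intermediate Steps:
$B = 1$ ($B = - \frac{1 \left(-2\right) 1}{2} = - \frac{\left(-2\right) 1}{2} = \left(- \frac{1}{2}\right) \left(-2\right) = 1$)
$12 + B 47 = 12 + 1 \cdot 47 = 12 + 47 = 59$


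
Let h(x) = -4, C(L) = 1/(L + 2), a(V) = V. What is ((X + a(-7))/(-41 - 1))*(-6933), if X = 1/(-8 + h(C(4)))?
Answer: -196435/168 ≈ -1169.3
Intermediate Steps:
C(L) = 1/(2 + L)
X = -1/12 (X = 1/(-8 - 4) = 1/(-12) = -1/12 ≈ -0.083333)
((X + a(-7))/(-41 - 1))*(-6933) = ((-1/12 - 7)/(-41 - 1))*(-6933) = -85/12/(-42)*(-6933) = -85/12*(-1/42)*(-6933) = (85/504)*(-6933) = -196435/168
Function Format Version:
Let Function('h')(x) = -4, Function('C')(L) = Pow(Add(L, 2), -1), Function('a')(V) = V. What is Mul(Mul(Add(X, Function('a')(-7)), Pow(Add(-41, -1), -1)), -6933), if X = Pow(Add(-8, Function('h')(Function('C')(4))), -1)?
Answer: Rational(-196435, 168) ≈ -1169.3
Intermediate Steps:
Function('C')(L) = Pow(Add(2, L), -1)
X = Rational(-1, 12) (X = Pow(Add(-8, -4), -1) = Pow(-12, -1) = Rational(-1, 12) ≈ -0.083333)
Mul(Mul(Add(X, Function('a')(-7)), Pow(Add(-41, -1), -1)), -6933) = Mul(Mul(Add(Rational(-1, 12), -7), Pow(Add(-41, -1), -1)), -6933) = Mul(Mul(Rational(-85, 12), Pow(-42, -1)), -6933) = Mul(Mul(Rational(-85, 12), Rational(-1, 42)), -6933) = Mul(Rational(85, 504), -6933) = Rational(-196435, 168)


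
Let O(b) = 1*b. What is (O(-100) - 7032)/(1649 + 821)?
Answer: -3566/1235 ≈ -2.8875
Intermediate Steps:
O(b) = b
(O(-100) - 7032)/(1649 + 821) = (-100 - 7032)/(1649 + 821) = -7132/2470 = -7132*1/2470 = -3566/1235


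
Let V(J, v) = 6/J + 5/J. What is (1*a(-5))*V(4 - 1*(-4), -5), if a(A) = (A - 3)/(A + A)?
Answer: 11/10 ≈ 1.1000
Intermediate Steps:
a(A) = (-3 + A)/(2*A) (a(A) = (-3 + A)/((2*A)) = (-3 + A)*(1/(2*A)) = (-3 + A)/(2*A))
V(J, v) = 11/J
(1*a(-5))*V(4 - 1*(-4), -5) = (1*((½)*(-3 - 5)/(-5)))*(11/(4 - 1*(-4))) = (1*((½)*(-⅕)*(-8)))*(11/(4 + 4)) = (1*(⅘))*(11/8) = 4*(11*(⅛))/5 = (⅘)*(11/8) = 11/10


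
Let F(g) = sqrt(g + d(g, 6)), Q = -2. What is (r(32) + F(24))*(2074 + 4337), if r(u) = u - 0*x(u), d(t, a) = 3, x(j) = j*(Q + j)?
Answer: 205152 + 19233*sqrt(3) ≈ 2.3846e+5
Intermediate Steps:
x(j) = j*(-2 + j)
r(u) = u (r(u) = u - 0*u*(-2 + u) = u - 1*0 = u + 0 = u)
F(g) = sqrt(3 + g) (F(g) = sqrt(g + 3) = sqrt(3 + g))
(r(32) + F(24))*(2074 + 4337) = (32 + sqrt(3 + 24))*(2074 + 4337) = (32 + sqrt(27))*6411 = (32 + 3*sqrt(3))*6411 = 205152 + 19233*sqrt(3)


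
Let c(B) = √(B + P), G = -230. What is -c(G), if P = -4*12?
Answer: -I*√278 ≈ -16.673*I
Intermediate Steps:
P = -48
c(B) = √(-48 + B) (c(B) = √(B - 48) = √(-48 + B))
-c(G) = -√(-48 - 230) = -√(-278) = -I*√278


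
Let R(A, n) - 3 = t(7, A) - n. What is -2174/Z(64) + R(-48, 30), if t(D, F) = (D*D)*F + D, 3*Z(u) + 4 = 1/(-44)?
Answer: -44292/59 ≈ -750.71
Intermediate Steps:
Z(u) = -59/44 (Z(u) = -4/3 + (1/3)/(-44) = -4/3 + (1/3)*(-1/44) = -4/3 - 1/132 = -59/44)
t(D, F) = D + F*D**2 (t(D, F) = D**2*F + D = F*D**2 + D = D + F*D**2)
R(A, n) = 10 - n + 49*A (R(A, n) = 3 + (7*(1 + 7*A) - n) = 3 + ((7 + 49*A) - n) = 3 + (7 - n + 49*A) = 10 - n + 49*A)
-2174/Z(64) + R(-48, 30) = -2174/(-59/44) + (10 - 1*30 + 49*(-48)) = -2174*(-44/59) + (10 - 30 - 2352) = 95656/59 - 2372 = -44292/59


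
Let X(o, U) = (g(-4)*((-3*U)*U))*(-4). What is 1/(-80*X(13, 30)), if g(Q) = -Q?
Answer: -1/3456000 ≈ -2.8935e-7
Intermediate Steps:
X(o, U) = 48*U**2 (X(o, U) = ((-1*(-4))*((-3*U)*U))*(-4) = (4*(-3*U**2))*(-4) = -12*U**2*(-4) = 48*U**2)
1/(-80*X(13, 30)) = 1/(-3840*30**2) = 1/(-3840*900) = 1/(-80*43200) = 1/(-3456000) = -1/3456000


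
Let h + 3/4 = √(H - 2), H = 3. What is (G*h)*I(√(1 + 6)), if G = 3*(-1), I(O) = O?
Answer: -3*√7/4 ≈ -1.9843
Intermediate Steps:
G = -3
h = ¼ (h = -¾ + √(3 - 2) = -¾ + √1 = -¾ + 1 = ¼ ≈ 0.25000)
(G*h)*I(√(1 + 6)) = (-3*¼)*√(1 + 6) = -3*√7/4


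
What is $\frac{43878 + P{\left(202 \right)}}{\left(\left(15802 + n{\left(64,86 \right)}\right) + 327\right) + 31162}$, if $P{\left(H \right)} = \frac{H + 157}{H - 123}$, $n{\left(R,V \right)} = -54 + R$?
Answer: $\frac{3466721}{3736779} \approx 0.92773$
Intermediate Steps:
$P{\left(H \right)} = \frac{157 + H}{-123 + H}$
$\frac{43878 + P{\left(202 \right)}}{\left(\left(15802 + n{\left(64,86 \right)}\right) + 327\right) + 31162} = \frac{43878 + \frac{157 + 202}{-123 + 202}}{\left(\left(15802 + \left(-54 + 64\right)\right) + 327\right) + 31162} = \frac{43878 + \frac{1}{79} \cdot 359}{\left(\left(15802 + 10\right) + 327\right) + 31162} = \frac{43878 + \frac{1}{79} \cdot 359}{\left(15812 + 327\right) + 31162} = \frac{43878 + \frac{359}{79}}{16139 + 31162} = \frac{3466721}{79 \cdot 47301} = \frac{3466721}{79} \cdot \frac{1}{47301} = \frac{3466721}{3736779}$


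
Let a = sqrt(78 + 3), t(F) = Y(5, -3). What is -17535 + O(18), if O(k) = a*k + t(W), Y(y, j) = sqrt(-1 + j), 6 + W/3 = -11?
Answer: -17373 + 2*I ≈ -17373.0 + 2.0*I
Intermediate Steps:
W = -51 (W = -18 + 3*(-11) = -18 - 33 = -51)
t(F) = 2*I (t(F) = sqrt(-1 - 3) = sqrt(-4) = 2*I)
a = 9 (a = sqrt(81) = 9)
O(k) = 2*I + 9*k (O(k) = 9*k + 2*I = 2*I + 9*k)
-17535 + O(18) = -17535 + (2*I + 9*18) = -17535 + (2*I + 162) = -17535 + (162 + 2*I) = -17373 + 2*I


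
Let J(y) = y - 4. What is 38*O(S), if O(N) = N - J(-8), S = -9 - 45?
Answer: -1596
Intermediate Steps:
S = -54
J(y) = -4 + y
O(N) = 12 + N (O(N) = N - (-4 - 8) = N - 1*(-12) = N + 12 = 12 + N)
38*O(S) = 38*(12 - 54) = 38*(-42) = -1596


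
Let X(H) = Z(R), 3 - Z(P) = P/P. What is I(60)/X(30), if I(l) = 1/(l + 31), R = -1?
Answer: 1/182 ≈ 0.0054945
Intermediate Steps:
I(l) = 1/(31 + l)
Z(P) = 2 (Z(P) = 3 - P/P = 3 - 1*1 = 3 - 1 = 2)
X(H) = 2
I(60)/X(30) = 1/((31 + 60)*2) = (1/2)/91 = (1/91)*(1/2) = 1/182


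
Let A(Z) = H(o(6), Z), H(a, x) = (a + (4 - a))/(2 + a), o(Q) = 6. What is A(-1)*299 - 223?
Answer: -147/2 ≈ -73.500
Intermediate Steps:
H(a, x) = 4/(2 + a)
A(Z) = 1/2 (A(Z) = 4/(2 + 6) = 4/8 = 4*(1/8) = 1/2)
A(-1)*299 - 223 = (1/2)*299 - 223 = 299/2 - 223 = -147/2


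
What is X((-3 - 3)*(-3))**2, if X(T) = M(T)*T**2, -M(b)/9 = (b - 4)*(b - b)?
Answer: 0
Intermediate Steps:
M(b) = 0 (M(b) = -9*(b - 4)*(b - b) = -9*(-4 + b)*0 = -9*0 = 0)
X(T) = 0 (X(T) = 0*T**2 = 0)
X((-3 - 3)*(-3))**2 = 0**2 = 0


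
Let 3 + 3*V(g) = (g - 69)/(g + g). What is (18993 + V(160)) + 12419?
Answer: 30154651/960 ≈ 31411.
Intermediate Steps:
V(g) = -1 + (-69 + g)/(6*g) (V(g) = -1 + ((g - 69)/(g + g))/3 = -1 + ((-69 + g)/((2*g)))/3 = -1 + ((-69 + g)*(1/(2*g)))/3 = -1 + ((-69 + g)/(2*g))/3 = -1 + (-69 + g)/(6*g))
(18993 + V(160)) + 12419 = (18993 + (⅙)*(-69 - 5*160)/160) + 12419 = (18993 + (⅙)*(1/160)*(-69 - 800)) + 12419 = (18993 + (⅙)*(1/160)*(-869)) + 12419 = (18993 - 869/960) + 12419 = 18232411/960 + 12419 = 30154651/960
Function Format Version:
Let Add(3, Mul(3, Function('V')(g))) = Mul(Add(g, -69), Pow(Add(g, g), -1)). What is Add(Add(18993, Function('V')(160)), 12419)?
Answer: Rational(30154651, 960) ≈ 31411.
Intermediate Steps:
Function('V')(g) = Add(-1, Mul(Rational(1, 6), Pow(g, -1), Add(-69, g))) (Function('V')(g) = Add(-1, Mul(Rational(1, 3), Mul(Add(g, -69), Pow(Add(g, g), -1)))) = Add(-1, Mul(Rational(1, 3), Mul(Add(-69, g), Pow(Mul(2, g), -1)))) = Add(-1, Mul(Rational(1, 3), Mul(Add(-69, g), Mul(Rational(1, 2), Pow(g, -1))))) = Add(-1, Mul(Rational(1, 3), Mul(Rational(1, 2), Pow(g, -1), Add(-69, g)))) = Add(-1, Mul(Rational(1, 6), Pow(g, -1), Add(-69, g))))
Add(Add(18993, Function('V')(160)), 12419) = Add(Add(18993, Mul(Rational(1, 6), Pow(160, -1), Add(-69, Mul(-5, 160)))), 12419) = Add(Add(18993, Mul(Rational(1, 6), Rational(1, 160), Add(-69, -800))), 12419) = Add(Add(18993, Mul(Rational(1, 6), Rational(1, 160), -869)), 12419) = Add(Add(18993, Rational(-869, 960)), 12419) = Add(Rational(18232411, 960), 12419) = Rational(30154651, 960)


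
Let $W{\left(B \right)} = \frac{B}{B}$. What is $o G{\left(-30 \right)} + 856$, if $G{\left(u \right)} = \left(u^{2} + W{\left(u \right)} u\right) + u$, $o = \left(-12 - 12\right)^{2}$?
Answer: $484696$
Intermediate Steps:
$o = 576$ ($o = \left(-24\right)^{2} = 576$)
$W{\left(B \right)} = 1$
$G{\left(u \right)} = u^{2} + 2 u$ ($G{\left(u \right)} = \left(u^{2} + 1 u\right) + u = \left(u^{2} + u\right) + u = \left(u + u^{2}\right) + u = u^{2} + 2 u$)
$o G{\left(-30 \right)} + 856 = 576 \left(- 30 \left(2 - 30\right)\right) + 856 = 576 \left(\left(-30\right) \left(-28\right)\right) + 856 = 576 \cdot 840 + 856 = 483840 + 856 = 484696$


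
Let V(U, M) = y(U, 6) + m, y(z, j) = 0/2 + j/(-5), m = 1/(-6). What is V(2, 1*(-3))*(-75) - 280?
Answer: -355/2 ≈ -177.50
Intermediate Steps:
m = -1/6 ≈ -0.16667
y(z, j) = -j/5 (y(z, j) = 0*(1/2) + j*(-1/5) = 0 - j/5 = -j/5)
V(U, M) = -41/30 (V(U, M) = -1/5*6 - 1/6 = -6/5 - 1/6 = -41/30)
V(2, 1*(-3))*(-75) - 280 = -41/30*(-75) - 280 = 205/2 - 280 = -355/2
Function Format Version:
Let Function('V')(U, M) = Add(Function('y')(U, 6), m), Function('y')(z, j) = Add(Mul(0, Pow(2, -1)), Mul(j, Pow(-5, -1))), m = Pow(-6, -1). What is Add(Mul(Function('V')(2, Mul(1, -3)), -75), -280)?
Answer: Rational(-355, 2) ≈ -177.50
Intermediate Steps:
m = Rational(-1, 6) ≈ -0.16667
Function('y')(z, j) = Mul(Rational(-1, 5), j) (Function('y')(z, j) = Add(Mul(0, Rational(1, 2)), Mul(j, Rational(-1, 5))) = Add(0, Mul(Rational(-1, 5), j)) = Mul(Rational(-1, 5), j))
Function('V')(U, M) = Rational(-41, 30) (Function('V')(U, M) = Add(Mul(Rational(-1, 5), 6), Rational(-1, 6)) = Add(Rational(-6, 5), Rational(-1, 6)) = Rational(-41, 30))
Add(Mul(Function('V')(2, Mul(1, -3)), -75), -280) = Add(Mul(Rational(-41, 30), -75), -280) = Add(Rational(205, 2), -280) = Rational(-355, 2)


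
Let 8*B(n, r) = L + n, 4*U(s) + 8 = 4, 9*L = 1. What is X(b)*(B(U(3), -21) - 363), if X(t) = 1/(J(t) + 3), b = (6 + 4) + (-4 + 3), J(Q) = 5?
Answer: -817/18 ≈ -45.389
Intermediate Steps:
L = ⅑ (L = (⅑)*1 = ⅑ ≈ 0.11111)
U(s) = -1 (U(s) = -2 + (¼)*4 = -2 + 1 = -1)
b = 9 (b = 10 - 1 = 9)
B(n, r) = 1/72 + n/8 (B(n, r) = (⅑ + n)/8 = 1/72 + n/8)
X(t) = ⅛ (X(t) = 1/(5 + 3) = 1/8 = ⅛)
X(b)*(B(U(3), -21) - 363) = ((1/72 + (⅛)*(-1)) - 363)/8 = ((1/72 - ⅛) - 363)/8 = (-⅑ - 363)/8 = (⅛)*(-3268/9) = -817/18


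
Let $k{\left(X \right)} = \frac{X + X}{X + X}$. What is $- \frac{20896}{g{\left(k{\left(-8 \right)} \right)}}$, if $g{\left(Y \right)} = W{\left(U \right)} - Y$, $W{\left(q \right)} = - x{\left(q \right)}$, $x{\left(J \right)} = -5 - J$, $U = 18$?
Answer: $- \frac{10448}{11} \approx -949.82$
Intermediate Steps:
$W{\left(q \right)} = 5 + q$ ($W{\left(q \right)} = - (-5 - q) = 5 + q$)
$k{\left(X \right)} = 1$ ($k{\left(X \right)} = \frac{2 X}{2 X} = 2 X \frac{1}{2 X} = 1$)
$g{\left(Y \right)} = 23 - Y$ ($g{\left(Y \right)} = \left(5 + 18\right) - Y = 23 - Y$)
$- \frac{20896}{g{\left(k{\left(-8 \right)} \right)}} = - \frac{20896}{23 - 1} = - \frac{20896}{22} = \left(-20896\right) \frac{1}{22} = - \frac{10448}{11}$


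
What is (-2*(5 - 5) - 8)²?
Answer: 64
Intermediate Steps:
(-2*(5 - 5) - 8)² = (-2*0 - 8)² = (0 - 8)² = (-8)² = 64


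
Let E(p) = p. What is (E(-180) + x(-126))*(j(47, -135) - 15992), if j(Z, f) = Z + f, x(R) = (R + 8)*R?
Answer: -236183040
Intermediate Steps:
x(R) = R*(8 + R) (x(R) = (8 + R)*R = R*(8 + R))
(E(-180) + x(-126))*(j(47, -135) - 15992) = (-180 - 126*(8 - 126))*((47 - 135) - 15992) = (-180 - 126*(-118))*(-88 - 15992) = (-180 + 14868)*(-16080) = 14688*(-16080) = -236183040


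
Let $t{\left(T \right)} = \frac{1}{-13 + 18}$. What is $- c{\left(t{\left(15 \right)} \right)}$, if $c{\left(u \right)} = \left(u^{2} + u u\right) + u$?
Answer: $- \frac{7}{25} \approx -0.28$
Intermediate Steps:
$t{\left(T \right)} = \frac{1}{5}$
$c{\left(u \right)} = u + 2 u^{2}$ ($c{\left(u \right)} = \left(u^{2} + u^{2}\right) + u = 2 u^{2} + u = u + 2 u^{2}$)
$- c{\left(t{\left(15 \right)} \right)} = - \frac{1 + 2 \cdot \frac{1}{5}}{5} = - \frac{1 + \frac{2}{5}}{5} = - \frac{7}{5 \cdot 5} = \left(-1\right) \frac{7}{25} = - \frac{7}{25}$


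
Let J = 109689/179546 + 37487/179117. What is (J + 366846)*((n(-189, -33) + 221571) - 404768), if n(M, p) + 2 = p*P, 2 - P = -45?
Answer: -1089812415694665586625/16079870441 ≈ -6.7775e+10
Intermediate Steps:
P = 47 (P = 2 - 1*(-45) = 2 + 45 = 47)
n(M, p) = -2 + 47*p (n(M, p) = -2 + p*47 = -2 + 47*p)
J = 26377805515/32159740882 (J = 109689*(1/179546) + 37487*(1/179117) = 109689/179546 + 37487/179117 = 26377805515/32159740882 ≈ 0.82021)
(J + 366846)*((n(-189, -33) + 221571) - 404768) = (26377805515/32159740882 + 366846)*(((-2 + 47*(-33)) + 221571) - 404768) = 11797698681403687*(((-2 - 1551) + 221571) - 404768)/32159740882 = 11797698681403687*((-1553 + 221571) - 404768)/32159740882 = 11797698681403687*(220018 - 404768)/32159740882 = (11797698681403687/32159740882)*(-184750) = -1089812415694665586625/16079870441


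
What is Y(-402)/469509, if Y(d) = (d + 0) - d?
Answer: 0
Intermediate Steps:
Y(d) = 0 (Y(d) = d - d = 0)
Y(-402)/469509 = 0/469509 = 0*(1/469509) = 0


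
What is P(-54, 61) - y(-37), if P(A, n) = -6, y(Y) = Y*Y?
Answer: -1375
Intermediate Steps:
y(Y) = Y**2
P(-54, 61) - y(-37) = -6 - 1*(-37)**2 = -6 - 1*1369 = -6 - 1369 = -1375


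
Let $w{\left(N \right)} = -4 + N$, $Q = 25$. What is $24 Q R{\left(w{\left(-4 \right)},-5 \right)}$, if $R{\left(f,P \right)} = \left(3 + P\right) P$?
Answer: $6000$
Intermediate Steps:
$R{\left(f,P \right)} = P \left(3 + P\right)$
$24 Q R{\left(w{\left(-4 \right)},-5 \right)} = 24 \cdot 25 \left(- 5 \left(3 - 5\right)\right) = 600 \left(\left(-5\right) \left(-2\right)\right) = 600 \cdot 10 = 6000$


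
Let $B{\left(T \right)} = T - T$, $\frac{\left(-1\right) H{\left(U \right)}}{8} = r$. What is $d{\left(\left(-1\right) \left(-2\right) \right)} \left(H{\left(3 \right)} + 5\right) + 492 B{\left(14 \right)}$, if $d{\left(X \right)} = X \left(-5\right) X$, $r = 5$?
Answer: $700$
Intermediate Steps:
$H{\left(U \right)} = -40$ ($H{\left(U \right)} = \left(-8\right) 5 = -40$)
$B{\left(T \right)} = 0$
$d{\left(X \right)} = - 5 X^{2}$ ($d{\left(X \right)} = - 5 X X = - 5 X^{2}$)
$d{\left(\left(-1\right) \left(-2\right) \right)} \left(H{\left(3 \right)} + 5\right) + 492 B{\left(14 \right)} = - 5 \left(\left(-1\right) \left(-2\right)\right)^{2} \left(-40 + 5\right) + 492 \cdot 0 = - 5 \cdot 2^{2} \left(-35\right) + 0 = \left(-5\right) 4 \left(-35\right) + 0 = \left(-20\right) \left(-35\right) + 0 = 700 + 0 = 700$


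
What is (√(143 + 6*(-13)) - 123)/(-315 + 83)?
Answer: 123/232 - √65/232 ≈ 0.49542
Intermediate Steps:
(√(143 + 6*(-13)) - 123)/(-315 + 83) = (√(143 - 78) - 123)/(-232) = (√65 - 123)*(-1/232) = (-123 + √65)*(-1/232) = 123/232 - √65/232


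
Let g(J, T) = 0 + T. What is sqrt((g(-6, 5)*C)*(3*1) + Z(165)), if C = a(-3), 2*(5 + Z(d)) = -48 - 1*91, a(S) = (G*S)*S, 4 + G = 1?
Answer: I*sqrt(1918)/2 ≈ 21.897*I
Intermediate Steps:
G = -3 (G = -4 + 1 = -3)
a(S) = -3*S**2 (a(S) = (-3*S)*S = -3*S**2)
Z(d) = -149/2 (Z(d) = -5 + (-48 - 1*91)/2 = -5 + (-48 - 91)/2 = -5 + (1/2)*(-139) = -5 - 139/2 = -149/2)
C = -27 (C = -3*(-3)**2 = -3*9 = -27)
g(J, T) = T
sqrt((g(-6, 5)*C)*(3*1) + Z(165)) = sqrt((5*(-27))*(3*1) - 149/2) = sqrt(-135*3 - 149/2) = sqrt(-405 - 149/2) = sqrt(-959/2) = I*sqrt(1918)/2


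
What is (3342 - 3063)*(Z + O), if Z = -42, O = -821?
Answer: -240777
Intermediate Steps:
(3342 - 3063)*(Z + O) = (3342 - 3063)*(-42 - 821) = 279*(-863) = -240777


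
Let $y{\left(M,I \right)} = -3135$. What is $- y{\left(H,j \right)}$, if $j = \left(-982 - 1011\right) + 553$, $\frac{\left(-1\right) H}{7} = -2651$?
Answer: $3135$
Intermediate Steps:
$H = 18557$ ($H = \left(-7\right) \left(-2651\right) = 18557$)
$j = -1440$ ($j = -1993 + 553 = -1440$)
$- y{\left(H,j \right)} = \left(-1\right) \left(-3135\right) = 3135$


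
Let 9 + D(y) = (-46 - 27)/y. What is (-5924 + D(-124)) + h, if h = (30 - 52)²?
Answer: -675603/124 ≈ -5448.4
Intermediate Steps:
D(y) = -9 - 73/y (D(y) = -9 + (-46 - 27)/y = -9 - 73/y)
h = 484 (h = (-22)² = 484)
(-5924 + D(-124)) + h = (-5924 + (-9 - 73/(-124))) + 484 = (-5924 + (-9 - 73*(-1/124))) + 484 = (-5924 + (-9 + 73/124)) + 484 = (-5924 - 1043/124) + 484 = -735619/124 + 484 = -675603/124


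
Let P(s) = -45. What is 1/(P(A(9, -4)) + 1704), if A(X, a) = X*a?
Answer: 1/1659 ≈ 0.00060277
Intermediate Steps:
1/(P(A(9, -4)) + 1704) = 1/(-45 + 1704) = 1/1659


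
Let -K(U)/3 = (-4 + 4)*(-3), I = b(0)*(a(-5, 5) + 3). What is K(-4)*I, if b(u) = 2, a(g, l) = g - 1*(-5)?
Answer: 0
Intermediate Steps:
a(g, l) = 5 + g (a(g, l) = g + 5 = 5 + g)
I = 6 (I = 2*((5 - 5) + 3) = 2*(0 + 3) = 2*3 = 6)
K(U) = 0 (K(U) = -3*(-4 + 4)*(-3) = -0*(-3) = -3*0 = 0)
K(-4)*I = 0*6 = 0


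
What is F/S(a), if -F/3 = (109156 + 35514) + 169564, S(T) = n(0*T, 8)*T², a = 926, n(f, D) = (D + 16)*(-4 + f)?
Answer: 157117/13719616 ≈ 0.011452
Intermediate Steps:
n(f, D) = (-4 + f)*(16 + D) (n(f, D) = (16 + D)*(-4 + f) = (-4 + f)*(16 + D))
S(T) = -96*T² (S(T) = (-64 - 4*8 + 16*(0*T) + 8*(0*T))*T² = (-64 - 32 + 16*0 + 8*0)*T² = (-64 - 32 + 0 + 0)*T² = -96*T²)
F = -942702 (F = -3*((109156 + 35514) + 169564) = -3*(144670 + 169564) = -3*314234 = -942702)
F/S(a) = -942702/((-96*926²)) = -942702/((-96*857476)) = -942702/(-82317696) = -942702*(-1/82317696) = 157117/13719616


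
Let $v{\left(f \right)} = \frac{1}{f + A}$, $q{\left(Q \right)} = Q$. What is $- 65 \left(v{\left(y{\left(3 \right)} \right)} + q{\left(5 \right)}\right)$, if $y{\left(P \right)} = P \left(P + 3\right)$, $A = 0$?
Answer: $- \frac{5915}{18} \approx -328.61$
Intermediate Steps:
$y{\left(P \right)} = P \left(3 + P\right)$
$v{\left(f \right)} = \frac{1}{f}$ ($v{\left(f \right)} = \frac{1}{f + 0} = \frac{1}{f}$)
$- 65 \left(v{\left(y{\left(3 \right)} \right)} + q{\left(5 \right)}\right) = - 65 \left(\frac{1}{3 \left(3 + 3\right)} + 5\right) = - 65 \left(\frac{1}{3 \cdot 6} + 5\right) = - 65 \left(\frac{1}{18} + 5\right) = \left(-65\right) \frac{91}{18} = - \frac{5915}{18}$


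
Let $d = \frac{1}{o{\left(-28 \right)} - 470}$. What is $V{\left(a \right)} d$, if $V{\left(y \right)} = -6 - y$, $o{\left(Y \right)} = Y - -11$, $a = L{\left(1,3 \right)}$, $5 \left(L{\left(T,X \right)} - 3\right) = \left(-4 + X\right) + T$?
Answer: $\frac{9}{487} \approx 0.01848$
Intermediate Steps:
$L{\left(T,X \right)} = \frac{11}{5} + \frac{T}{5} + \frac{X}{5}$ ($L{\left(T,X \right)} = 3 + \frac{\left(-4 + X\right) + T}{5} = 3 + \frac{-4 + T + X}{5} = 3 + \left(- \frac{4}{5} + \frac{T}{5} + \frac{X}{5}\right) = \frac{11}{5} + \frac{T}{5} + \frac{X}{5}$)
$a = 3$ ($a = \frac{11}{5} + \frac{1}{5} \cdot 1 + \frac{1}{5} \cdot 3 = \frac{11}{5} + \frac{1}{5} + \frac{3}{5} = 3$)
$o{\left(Y \right)} = 11 + Y$ ($o{\left(Y \right)} = Y + 11 = 11 + Y$)
$d = - \frac{1}{487}$ ($d = \frac{1}{\left(11 - 28\right) - 470} = \frac{1}{-17 - 470} = \frac{1}{-487} = - \frac{1}{487} \approx -0.0020534$)
$V{\left(a \right)} d = \left(-6 - 3\right) \left(- \frac{1}{487}\right) = \left(-9\right) \left(- \frac{1}{487}\right) = \frac{9}{487}$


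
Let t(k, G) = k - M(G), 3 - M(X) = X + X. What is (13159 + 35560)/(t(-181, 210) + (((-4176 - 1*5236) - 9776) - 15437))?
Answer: -48719/34389 ≈ -1.4167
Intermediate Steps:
M(X) = 3 - 2*X (M(X) = 3 - (X + X) = 3 - 2*X)
t(k, G) = -3 + k + 2*G (t(k, G) = k - (3 - 2*G) = k + (-3 + 2*G) = -3 + k + 2*G)
(13159 + 35560)/(t(-181, 210) + (((-4176 - 1*5236) - 9776) - 15437)) = (13159 + 35560)/((-3 - 181 + 2*210) + (((-4176 - 1*5236) - 9776) - 15437)) = 48719/((-3 - 181 + 420) + (((-4176 - 5236) - 9776) - 15437)) = 48719/(236 + ((-9412 - 9776) - 15437)) = 48719/(236 + (-19188 - 15437)) = 48719/(236 - 34625) = 48719/(-34389) = 48719*(-1/34389) = -48719/34389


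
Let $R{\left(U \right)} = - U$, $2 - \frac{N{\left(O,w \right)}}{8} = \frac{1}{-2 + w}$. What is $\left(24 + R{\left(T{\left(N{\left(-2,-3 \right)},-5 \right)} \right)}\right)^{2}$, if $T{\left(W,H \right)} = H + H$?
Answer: $1156$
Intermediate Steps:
$N{\left(O,w \right)} = 16 - \frac{8}{-2 + w}$
$T{\left(W,H \right)} = 2 H$
$\left(24 + R{\left(T{\left(N{\left(-2,-3 \right)},-5 \right)} \right)}\right)^{2} = \left(24 - 2 \left(-5\right)\right)^{2} = \left(24 - -10\right)^{2} = \left(24 + 10\right)^{2} = 34^{2} = 1156$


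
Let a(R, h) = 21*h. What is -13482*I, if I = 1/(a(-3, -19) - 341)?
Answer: 6741/370 ≈ 18.219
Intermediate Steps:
I = -1/740 (I = 1/(21*(-19) - 341) = 1/(-399 - 341) = 1/(-740) = -1/740 ≈ -0.0013514)
-13482*I = -13482*(-1/740) = 6741/370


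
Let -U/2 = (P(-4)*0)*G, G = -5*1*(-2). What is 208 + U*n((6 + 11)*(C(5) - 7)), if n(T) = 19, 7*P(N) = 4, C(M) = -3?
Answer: 208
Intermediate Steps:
G = 10 (G = -5*(-2) = 10)
P(N) = 4/7 (P(N) = (⅐)*4 = 4/7)
U = 0 (U = -2*(4/7)*0*10 = -0*10 = -2*0 = 0)
208 + U*n((6 + 11)*(C(5) - 7)) = 208 + 0*19 = 208 + 0 = 208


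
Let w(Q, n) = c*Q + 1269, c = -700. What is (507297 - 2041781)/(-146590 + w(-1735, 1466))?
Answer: -1534484/1069179 ≈ -1.4352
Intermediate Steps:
w(Q, n) = 1269 - 700*Q (w(Q, n) = -700*Q + 1269 = 1269 - 700*Q)
(507297 - 2041781)/(-146590 + w(-1735, 1466)) = (507297 - 2041781)/(-146590 + (1269 - 700*(-1735))) = -1534484/(-146590 + (1269 + 1214500)) = -1534484/(-146590 + 1215769) = -1534484/1069179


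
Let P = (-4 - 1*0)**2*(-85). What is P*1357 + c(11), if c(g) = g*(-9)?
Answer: -1845619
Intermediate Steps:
c(g) = -9*g
P = -1360 (P = (-4 + 0)**2*(-85) = (-4)**2*(-85) = 16*(-85) = -1360)
P*1357 + c(11) = -1360*1357 - 9*11 = -1845520 - 99 = -1845619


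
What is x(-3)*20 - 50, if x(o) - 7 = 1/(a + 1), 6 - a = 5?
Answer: 100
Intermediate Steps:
a = 1 (a = 6 - 1*5 = 6 - 5 = 1)
x(o) = 15/2 (x(o) = 7 + 1/(1 + 1) = 7 + 1/2 = 15/2)
x(-3)*20 - 50 = (15/2)*20 - 50 = 150 - 50 = 100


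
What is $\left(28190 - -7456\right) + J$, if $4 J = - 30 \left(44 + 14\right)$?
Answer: $35211$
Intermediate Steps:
$J = -435$ ($J = \frac{\left(-30\right) \left(44 + 14\right)}{4} = \frac{\left(-30\right) 58}{4} = \frac{1}{4} \left(-1740\right) = -435$)
$\left(28190 - -7456\right) + J = \left(28190 - -7456\right) - 435 = \left(28190 + 7456\right) - 435 = 35646 - 435 = 35211$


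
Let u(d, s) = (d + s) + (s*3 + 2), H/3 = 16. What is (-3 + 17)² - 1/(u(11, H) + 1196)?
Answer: 274595/1401 ≈ 196.00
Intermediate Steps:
H = 48 (H = 3*16 = 48)
u(d, s) = 2 + d + 4*s (u(d, s) = (d + s) + (3*s + 2) = (d + s) + (2 + 3*s) = 2 + d + 4*s)
(-3 + 17)² - 1/(u(11, H) + 1196) = (-3 + 17)² - 1/((2 + 11 + 4*48) + 1196) = 14² - 1/((2 + 11 + 192) + 1196) = 196 - 1/(205 + 1196) = 196 - 1/1401 = 274595/1401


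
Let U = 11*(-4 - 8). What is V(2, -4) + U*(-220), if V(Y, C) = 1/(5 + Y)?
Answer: 203281/7 ≈ 29040.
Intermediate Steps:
U = -132 (U = 11*(-12) = -132)
V(2, -4) + U*(-220) = 1/(5 + 2) - 132*(-220) = 1/7 + 29040 = ⅐ + 29040 = 203281/7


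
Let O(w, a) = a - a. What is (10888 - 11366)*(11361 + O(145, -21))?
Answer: -5430558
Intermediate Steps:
O(w, a) = 0
(10888 - 11366)*(11361 + O(145, -21)) = (10888 - 11366)*(11361 + 0) = -478*11361 = -5430558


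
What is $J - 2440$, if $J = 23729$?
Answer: $21289$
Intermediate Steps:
$J - 2440 = 23729 - 2440 = 21289$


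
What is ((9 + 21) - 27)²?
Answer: 9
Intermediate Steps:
((9 + 21) - 27)² = (30 - 27)² = 3² = 9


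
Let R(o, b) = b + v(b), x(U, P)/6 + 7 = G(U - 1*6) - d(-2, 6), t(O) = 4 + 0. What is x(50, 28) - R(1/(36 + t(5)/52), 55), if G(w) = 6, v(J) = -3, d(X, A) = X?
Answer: -46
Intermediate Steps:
t(O) = 4
x(U, P) = 6 (x(U, P) = -42 + 6*(6 - 1*(-2)) = -42 + 6*(6 + 2) = -42 + 6*8 = -42 + 48 = 6)
R(o, b) = -3 + b (R(o, b) = b - 3 = -3 + b)
x(50, 28) - R(1/(36 + t(5)/52), 55) = 6 - (-3 + 55) = 6 - 1*52 = 6 - 52 = -46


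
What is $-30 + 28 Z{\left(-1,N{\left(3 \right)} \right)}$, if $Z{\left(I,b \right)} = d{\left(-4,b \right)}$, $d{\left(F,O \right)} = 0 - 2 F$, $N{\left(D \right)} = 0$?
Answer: $194$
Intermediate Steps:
$d{\left(F,O \right)} = - 2 F$
$Z{\left(I,b \right)} = 8$ ($Z{\left(I,b \right)} = \left(-2\right) \left(-4\right) = 8$)
$-30 + 28 Z{\left(-1,N{\left(3 \right)} \right)} = -30 + 28 \cdot 8 = -30 + 224 = 194$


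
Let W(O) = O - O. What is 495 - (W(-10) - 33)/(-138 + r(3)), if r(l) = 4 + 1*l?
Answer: 64812/131 ≈ 494.75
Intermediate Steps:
W(O) = 0
r(l) = 4 + l
495 - (W(-10) - 33)/(-138 + r(3)) = 495 - (0 - 33)/(-138 + (4 + 3)) = 495 - (-33)/(-138 + 7) = 495 - (-33)/(-131) = 495 - (-33)*(-1)/131 = 495 - 1*33/131 = 495 - 33/131 = 64812/131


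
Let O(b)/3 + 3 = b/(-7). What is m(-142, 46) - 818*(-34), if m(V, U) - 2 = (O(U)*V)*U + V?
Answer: 1506636/7 ≈ 2.1523e+5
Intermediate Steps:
O(b) = -9 - 3*b/7 (O(b) = -9 + 3*(b/(-7)) = -9 + 3*(b*(-⅐)) = -9 + 3*(-b/7) = -9 - 3*b/7)
m(V, U) = 2 + V + U*V*(-9 - 3*U/7) (m(V, U) = 2 + (((-9 - 3*U/7)*V)*U + V) = 2 + ((V*(-9 - 3*U/7))*U + V) = 2 + (U*V*(-9 - 3*U/7) + V) = 2 + (V + U*V*(-9 - 3*U/7)) = 2 + V + U*V*(-9 - 3*U/7))
m(-142, 46) - 818*(-34) = (2 - 142 - 3/7*46*(-142)*(21 + 46)) - 818*(-34) = (2 - 142 - 3/7*46*(-142)*67) + 27812 = (2 - 142 + 1312932/7) + 27812 = 1311952/7 + 27812 = 1506636/7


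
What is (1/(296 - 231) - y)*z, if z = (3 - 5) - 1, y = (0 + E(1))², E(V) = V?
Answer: 192/65 ≈ 2.9538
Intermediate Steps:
y = 1 (y = (0 + 1)² = 1² = 1)
z = -3 (z = -2 - 1 = -3)
(1/(296 - 231) - y)*z = (1/(296 - 231) - 1*1)*(-3) = (1/65 - 1)*(-3) = -64/65*(-3) = 192/65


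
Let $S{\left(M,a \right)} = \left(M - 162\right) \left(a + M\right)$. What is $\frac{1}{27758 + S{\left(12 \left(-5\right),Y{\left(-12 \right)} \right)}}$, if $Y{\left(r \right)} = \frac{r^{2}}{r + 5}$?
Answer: $\frac{7}{319514} \approx 2.1908 \cdot 10^{-5}$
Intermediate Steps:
$Y{\left(r \right)} = \frac{r^{2}}{5 + r}$
$S{\left(M,a \right)} = \left(-162 + M\right) \left(M + a\right)$
$\frac{1}{27758 + S{\left(12 \left(-5\right),Y{\left(-12 \right)} \right)}} = \frac{1}{27758 + \left(\left(12 \left(-5\right)\right)^{2} - 162 \cdot 12 \left(-5\right) - 162 \frac{\left(-12\right)^{2}}{5 - 12} + 12 \left(-5\right) \frac{\left(-12\right)^{2}}{5 - 12}\right)} = \frac{1}{27758 - \left(-9720 - 3600 + 222 \cdot 144 \frac{1}{-7}\right)} = \frac{1}{27758 + \left(3600 + 9720 - 162 \cdot 144 \left(- \frac{1}{7}\right) - 60 \cdot 144 \left(- \frac{1}{7}\right)\right)} = \frac{1}{27758 + \left(3600 + 9720 - - \frac{23328}{7} - - \frac{8640}{7}\right)} = \frac{1}{27758 + \left(3600 + 9720 + \frac{23328}{7} + \frac{8640}{7}\right)} = \frac{1}{27758 + \frac{125208}{7}} = \frac{1}{\frac{319514}{7}} = \frac{7}{319514}$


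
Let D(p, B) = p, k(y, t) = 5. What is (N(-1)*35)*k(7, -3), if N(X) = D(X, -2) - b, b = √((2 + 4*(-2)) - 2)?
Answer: -175 - 350*I*√2 ≈ -175.0 - 494.97*I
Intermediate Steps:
b = 2*I*√2 (b = √((2 - 8) - 2) = √(-6 - 2) = √(-8) = 2*I*√2 ≈ 2.8284*I)
N(X) = X - 2*I*√2
(N(-1)*35)*k(7, -3) = ((-1 - 2*I*√2)*35)*5 = (-35 - 70*I*√2)*5 = -175 - 350*I*√2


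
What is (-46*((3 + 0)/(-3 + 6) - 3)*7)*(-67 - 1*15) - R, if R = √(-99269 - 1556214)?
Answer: -52808 - I*√1655483 ≈ -52808.0 - 1286.7*I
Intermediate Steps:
R = I*√1655483 (R = √(-1655483) = I*√1655483 ≈ 1286.7*I)
(-46*((3 + 0)/(-3 + 6) - 3)*7)*(-67 - 1*15) - R = (-46*((3 + 0)/(-3 + 6) - 3)*7)*(-67 - 1*15) - I*√1655483 = (-46*(3/3 - 3)*7)*(-67 - 15) - I*√1655483 = -46*(3*(⅓) - 3)*7*(-82) - I*√1655483 = -46*(1 - 3)*7*(-82) - I*√1655483 = -(-92)*7*(-82) - I*√1655483 = -46*(-14)*(-82) - I*√1655483 = 644*(-82) - I*√1655483 = -52808 - I*√1655483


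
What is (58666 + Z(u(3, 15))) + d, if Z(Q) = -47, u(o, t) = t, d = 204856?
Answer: 263475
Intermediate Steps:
(58666 + Z(u(3, 15))) + d = (58666 - 47) + 204856 = 58619 + 204856 = 263475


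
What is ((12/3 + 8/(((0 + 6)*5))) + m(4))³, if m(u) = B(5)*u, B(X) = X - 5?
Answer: 262144/3375 ≈ 77.672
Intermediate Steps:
B(X) = -5 + X
m(u) = 0 (m(u) = (-5 + 5)*u = 0*u = 0)
((12/3 + 8/(((0 + 6)*5))) + m(4))³ = ((12/3 + 8/(((0 + 6)*5))) + 0)³ = ((12*(⅓) + 8/((6*5))) + 0)³ = ((4 + 8/30) + 0)³ = ((4 + 8*(1/30)) + 0)³ = ((4 + 4/15) + 0)³ = (64/15 + 0)³ = (64/15)³ = 262144/3375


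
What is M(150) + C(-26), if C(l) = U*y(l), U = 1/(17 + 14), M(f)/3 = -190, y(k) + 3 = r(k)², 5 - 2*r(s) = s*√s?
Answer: -88243/124 + 65*I*√26/31 ≈ -711.64 + 10.691*I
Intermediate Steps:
r(s) = 5/2 - s^(3/2)/2 (r(s) = 5/2 - s*√s/2 = 5/2 - s^(3/2)/2)
y(k) = -3 + (5/2 - k^(3/2)/2)²
M(f) = -570 (M(f) = 3*(-190) = -570)
U = 1/31 ≈ 0.032258
C(l) = -3/31 + (-5 + l^(3/2))²/124 (C(l) = (-3 + (-5 + l^(3/2))²/4)/31 = -3/31 + (-5 + l^(3/2))²/124)
M(150) + C(-26) = -570 + (-3/31 + (-5 + (-26)^(3/2))²/124) = -570 + (-3/31 + (-5 - 26*I*√26)²/124) = -17673/31 + (-5 - 26*I*√26)²/124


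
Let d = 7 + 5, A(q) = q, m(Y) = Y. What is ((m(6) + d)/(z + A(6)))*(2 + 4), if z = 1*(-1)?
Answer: 108/5 ≈ 21.600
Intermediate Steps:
d = 12
z = -1
((m(6) + d)/(z + A(6)))*(2 + 4) = ((6 + 12)/(-1 + 6))*(2 + 4) = (18/5)*6 = 108/5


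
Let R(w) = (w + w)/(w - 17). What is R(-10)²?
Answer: 400/729 ≈ 0.54870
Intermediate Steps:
R(w) = 2*w/(-17 + w) (R(w) = (2*w)/(-17 + w) = 2*w/(-17 + w))
R(-10)² = (2*(-10)/(-17 - 10))² = (2*(-10)/(-27))² = (2*(-10)*(-1/27))² = (20/27)² = 400/729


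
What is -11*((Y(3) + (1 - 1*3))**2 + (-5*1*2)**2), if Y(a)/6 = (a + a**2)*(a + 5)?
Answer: -3625336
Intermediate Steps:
Y(a) = 6*(5 + a)*(a + a**2) (Y(a) = 6*((a + a**2)*(a + 5)) = 6*((a + a**2)*(5 + a)) = 6*((5 + a)*(a + a**2)) = 6*(5 + a)*(a + a**2))
-11*((Y(3) + (1 - 1*3))**2 + (-5*1*2)**2) = -11*((6*3*(5 + 3**2 + 6*3) + (1 - 1*3))**2 + (-5*1*2)**2) = -11*((6*3*(5 + 9 + 18) + (1 - 3))**2 + (-5*2)**2) = -11*((6*3*32 - 2)**2 + (-10)**2) = -11*((576 - 2)**2 + 100) = -11*(574**2 + 100) = -11*(329476 + 100) = -11*329576 = -3625336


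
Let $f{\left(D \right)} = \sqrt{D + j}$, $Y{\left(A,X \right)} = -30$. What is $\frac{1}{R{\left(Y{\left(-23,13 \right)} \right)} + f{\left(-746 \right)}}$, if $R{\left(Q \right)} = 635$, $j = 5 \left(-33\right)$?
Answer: $\frac{635}{404136} - \frac{i \sqrt{911}}{404136} \approx 0.0015713 - 7.4685 \cdot 10^{-5} i$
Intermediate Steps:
$j = -165$
$f{\left(D \right)} = \sqrt{-165 + D}$ ($f{\left(D \right)} = \sqrt{D - 165} = \sqrt{-165 + D}$)
$\frac{1}{R{\left(Y{\left(-23,13 \right)} \right)} + f{\left(-746 \right)}} = \frac{1}{635 + \sqrt{-165 - 746}} = \frac{1}{635 + \sqrt{-911}} = \frac{1}{635 + i \sqrt{911}}$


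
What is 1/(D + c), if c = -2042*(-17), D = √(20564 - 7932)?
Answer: 17357/602524582 - √3158/602524582 ≈ 2.8714e-5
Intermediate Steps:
D = 2*√3158 (D = √12632 = 2*√3158 ≈ 112.39)
c = 34714
1/(D + c) = 1/(2*√3158 + 34714) = 1/(34714 + 2*√3158)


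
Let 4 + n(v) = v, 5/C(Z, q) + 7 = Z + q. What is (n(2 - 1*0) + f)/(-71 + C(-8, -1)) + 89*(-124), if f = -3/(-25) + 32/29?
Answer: -9129246092/827225 ≈ -11036.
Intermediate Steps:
C(Z, q) = 5/(-7 + Z + q) (C(Z, q) = 5/(-7 + (Z + q)) = 5/(-7 + Z + q))
n(v) = -4 + v
f = 887/725 (f = -3*(-1/25) + 32*(1/29) = 3/25 + 32/29 = 887/725 ≈ 1.2234)
(n(2 - 1*0) + f)/(-71 + C(-8, -1)) + 89*(-124) = ((-4 + (2 - 1*0)) + 887/725)/(-71 + 5/(-7 - 8 - 1)) + 89*(-124) = ((-4 + (2 + 0)) + 887/725)/(-71 + 5/(-16)) - 11036 = ((-4 + 2) + 887/725)/(-71 + 5*(-1/16)) - 11036 = (-2 + 887/725)/(-71 - 5/16) - 11036 = -563/(725*(-1141/16)) - 11036 = -563/725*(-16/1141) - 11036 = 9008/827225 - 11036 = -9129246092/827225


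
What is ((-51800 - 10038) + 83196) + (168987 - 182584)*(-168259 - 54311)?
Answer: 3026305648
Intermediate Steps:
((-51800 - 10038) + 83196) + (168987 - 182584)*(-168259 - 54311) = (-61838 + 83196) - 13597*(-222570) = 21358 + 3026284290 = 3026305648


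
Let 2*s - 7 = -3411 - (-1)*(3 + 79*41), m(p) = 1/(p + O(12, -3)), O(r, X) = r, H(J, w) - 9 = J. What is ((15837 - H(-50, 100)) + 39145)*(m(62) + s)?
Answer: -329752839/74 ≈ -4.4561e+6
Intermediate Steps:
H(J, w) = 9 + J
m(p) = 1/(12 + p) (m(p) = 1/(p + 12) = 1/(12 + p))
s = -81 (s = 7/2 + (-3411 - (-1)*(3 + 79*41))/2 = 7/2 + (-3411 - (-1)*(3 + 3239))/2 = 7/2 + (-3411 - (-1)*3242)/2 = 7/2 + (-3411 - 1*(-3242))/2 = 7/2 + (-3411 + 3242)/2 = 7/2 + (1/2)*(-169) = 7/2 - 169/2 = -81)
((15837 - H(-50, 100)) + 39145)*(m(62) + s) = ((15837 - (9 - 50)) + 39145)*(1/(12 + 62) - 81) = ((15837 - 1*(-41)) + 39145)*(1/74 - 81) = ((15837 + 41) + 39145)*(1/74 - 81) = (15878 + 39145)*(-5993/74) = 55023*(-5993/74) = -329752839/74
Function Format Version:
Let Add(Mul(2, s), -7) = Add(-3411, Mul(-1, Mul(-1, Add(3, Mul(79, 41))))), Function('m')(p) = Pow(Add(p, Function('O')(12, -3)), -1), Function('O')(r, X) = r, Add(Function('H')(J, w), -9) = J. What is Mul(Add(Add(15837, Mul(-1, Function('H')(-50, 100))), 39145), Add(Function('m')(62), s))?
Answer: Rational(-329752839, 74) ≈ -4.4561e+6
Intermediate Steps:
Function('H')(J, w) = Add(9, J)
Function('m')(p) = Pow(Add(12, p), -1) (Function('m')(p) = Pow(Add(p, 12), -1) = Pow(Add(12, p), -1))
s = -81 (s = Add(Rational(7, 2), Mul(Rational(1, 2), Add(-3411, Mul(-1, Mul(-1, Add(3, Mul(79, 41))))))) = Add(Rational(7, 2), Mul(Rational(1, 2), Add(-3411, Mul(-1, Mul(-1, Add(3, 3239)))))) = Add(Rational(7, 2), Mul(Rational(1, 2), Add(-3411, Mul(-1, Mul(-1, 3242))))) = Add(Rational(7, 2), Mul(Rational(1, 2), Add(-3411, Mul(-1, -3242)))) = Add(Rational(7, 2), Mul(Rational(1, 2), Add(-3411, 3242))) = Add(Rational(7, 2), Mul(Rational(1, 2), -169)) = Add(Rational(7, 2), Rational(-169, 2)) = -81)
Mul(Add(Add(15837, Mul(-1, Function('H')(-50, 100))), 39145), Add(Function('m')(62), s)) = Mul(Add(Add(15837, Mul(-1, Add(9, -50))), 39145), Add(Pow(Add(12, 62), -1), -81)) = Mul(Add(Add(15837, Mul(-1, -41)), 39145), Add(Pow(74, -1), -81)) = Mul(Add(Add(15837, 41), 39145), Add(Rational(1, 74), -81)) = Mul(Add(15878, 39145), Rational(-5993, 74)) = Mul(55023, Rational(-5993, 74)) = Rational(-329752839, 74)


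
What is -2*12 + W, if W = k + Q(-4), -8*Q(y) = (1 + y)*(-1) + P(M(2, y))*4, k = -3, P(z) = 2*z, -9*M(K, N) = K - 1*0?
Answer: -1955/72 ≈ -27.153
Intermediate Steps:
M(K, N) = -K/9 (M(K, N) = -(K - 1*0)/9 = -(K + 0)/9 = -K/9)
Q(y) = 25/72 + y/8 (Q(y) = -((1 + y)*(-1) + (2*(-1/9*2))*4)/8 = -((-1 - y) + (2*(-2/9))*4)/8 = -((-1 - y) - 4/9*4)/8 = -((-1 - y) - 16/9)/8 = -(-25/9 - y)/8 = 25/72 + y/8)
W = -227/72 (W = -3 + (25/72 + (1/8)*(-4)) = -3 + (25/72 - 1/2) = -3 - 11/72 = -227/72 ≈ -3.1528)
-2*12 + W = -2*12 - 227/72 = -24 - 227/72 = -1955/72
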